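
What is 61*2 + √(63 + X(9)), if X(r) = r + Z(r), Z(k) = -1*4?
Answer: 122 + 2*√17 ≈ 130.25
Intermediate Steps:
Z(k) = -4
X(r) = -4 + r (X(r) = r - 4 = -4 + r)
61*2 + √(63 + X(9)) = 61*2 + √(63 + (-4 + 9)) = 122 + √(63 + 5) = 122 + √68 = 122 + 2*√17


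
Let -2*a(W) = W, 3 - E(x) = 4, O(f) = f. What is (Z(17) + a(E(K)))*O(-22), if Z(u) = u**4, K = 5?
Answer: -1837473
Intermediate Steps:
E(x) = -1 (E(x) = 3 - 1*4 = 3 - 4 = -1)
a(W) = -W/2
(Z(17) + a(E(K)))*O(-22) = (17**4 - 1/2*(-1))*(-22) = (83521 + 1/2)*(-22) = (167043/2)*(-22) = -1837473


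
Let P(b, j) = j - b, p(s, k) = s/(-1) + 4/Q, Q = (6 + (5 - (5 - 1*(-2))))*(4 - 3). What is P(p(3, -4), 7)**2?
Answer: 81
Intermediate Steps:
Q = 4 (Q = (6 + (5 - (5 + 2)))*1 = (6 + (5 - 1*7))*1 = (6 + (5 - 7))*1 = (6 - 2)*1 = 4*1 = 4)
p(s, k) = 1 - s (p(s, k) = s/(-1) + 4/4 = s*(-1) + 4*(1/4) = -s + 1 = 1 - s)
P(p(3, -4), 7)**2 = (7 - (1 - 1*3))**2 = (7 - (1 - 3))**2 = (7 - 1*(-2))**2 = (7 + 2)**2 = 9**2 = 81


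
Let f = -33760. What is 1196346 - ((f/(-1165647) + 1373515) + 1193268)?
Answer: -1597445811499/1165647 ≈ -1.3704e+6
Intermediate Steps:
1196346 - ((f/(-1165647) + 1373515) + 1193268) = 1196346 - ((-33760/(-1165647) + 1373515) + 1193268) = 1196346 - ((-33760*(-1/1165647) + 1373515) + 1193268) = 1196346 - ((33760/1165647 + 1373515) + 1193268) = 1196346 - (1601033672965/1165647 + 1193268) = 1196346 - 1*2991962937361/1165647 = 1196346 - 2991962937361/1165647 = -1597445811499/1165647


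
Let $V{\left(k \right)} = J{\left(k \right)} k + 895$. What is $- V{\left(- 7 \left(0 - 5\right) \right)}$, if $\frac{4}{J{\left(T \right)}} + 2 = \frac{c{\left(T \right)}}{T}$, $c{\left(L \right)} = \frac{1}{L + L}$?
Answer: $- \frac{4041605}{4899} \approx -824.99$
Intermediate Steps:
$c{\left(L \right)} = \frac{1}{2 L}$
$J{\left(T \right)} = \frac{4}{-2 + \frac{1}{2 T^{2}}}$ ($J{\left(T \right)} = \frac{4}{-2 + \frac{\frac{1}{2} \frac{1}{T}}{T}} = \frac{4}{-2 + \frac{1}{2 T^{2}}}$)
$V{\left(k \right)} = 895 - \frac{8 k^{3}}{-1 + 4 k^{2}}$ ($V{\left(k \right)} = - \frac{8 k^{2}}{-1 + 4 k^{2}} k + 895 = - \frac{8 k^{3}}{-1 + 4 k^{2}} + 895 = 895 - \frac{8 k^{3}}{-1 + 4 k^{2}}$)
$- V{\left(- 7 \left(0 - 5\right) \right)} = - \frac{-895 - 8 \left(- 7 \left(0 - 5\right)\right)^{3} + 3580 \left(- 7 \left(0 - 5\right)\right)^{2}}{-1 + 4 \left(- 7 \left(0 - 5\right)\right)^{2}} = - \frac{-895 - 8 \left(\left(-7\right) \left(-5\right)\right)^{3} + 3580 \left(\left(-7\right) \left(-5\right)\right)^{2}}{-1 + 4 \left(\left(-7\right) \left(-5\right)\right)^{2}} = - \frac{-895 - 8 \cdot 35^{3} + 3580 \cdot 35^{2}}{-1 + 4 \cdot 35^{2}} = - \frac{-895 - 343000 + 3580 \cdot 1225}{-1 + 4 \cdot 1225} = - \frac{-895 - 343000 + 4385500}{-1 + 4900} = - \frac{4041605}{4899}$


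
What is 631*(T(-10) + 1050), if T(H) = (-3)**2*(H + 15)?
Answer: 690945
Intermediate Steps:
T(H) = 135 + 9*H (T(H) = 9*(15 + H) = 135 + 9*H)
631*(T(-10) + 1050) = 631*((135 + 9*(-10)) + 1050) = 631*((135 - 90) + 1050) = 631*(45 + 1050) = 631*1095 = 690945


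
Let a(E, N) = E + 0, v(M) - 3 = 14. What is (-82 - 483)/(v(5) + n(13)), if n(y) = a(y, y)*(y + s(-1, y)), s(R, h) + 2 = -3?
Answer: -565/121 ≈ -4.6694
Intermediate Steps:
v(M) = 17 (v(M) = 3 + 14 = 17)
a(E, N) = E
s(R, h) = -5 (s(R, h) = -2 - 3 = -5)
n(y) = y*(-5 + y) (n(y) = y*(y - 5) = y*(-5 + y))
(-82 - 483)/(v(5) + n(13)) = (-82 - 483)/(17 + 13*(-5 + 13)) = -565/(17 + 13*8) = -565/(17 + 104) = -565/121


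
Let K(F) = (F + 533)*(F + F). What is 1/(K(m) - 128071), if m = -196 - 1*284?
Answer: -1/178951 ≈ -5.5881e-6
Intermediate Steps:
m = -480 (m = -196 - 284 = -480)
K(F) = 2*F*(533 + F) (K(F) = (533 + F)*(2*F) = 2*F*(533 + F))
1/(K(m) - 128071) = 1/(2*(-480)*(533 - 480) - 128071) = 1/(2*(-480)*53 - 128071) = 1/(-50880 - 128071) = 1/(-178951) = -1/178951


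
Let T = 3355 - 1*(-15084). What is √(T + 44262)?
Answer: √62701 ≈ 250.40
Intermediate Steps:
T = 18439 (T = 3355 + 15084 = 18439)
√(T + 44262) = √(18439 + 44262) = √62701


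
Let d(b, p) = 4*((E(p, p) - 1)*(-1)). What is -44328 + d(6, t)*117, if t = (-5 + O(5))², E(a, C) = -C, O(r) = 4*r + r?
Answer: 143340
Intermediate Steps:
O(r) = 5*r
t = 400 (t = (-5 + 5*5)² = (-5 + 25)² = 20² = 400)
d(b, p) = 4 + 4*p (d(b, p) = 4*((-p - 1)*(-1)) = 4*((-1 - p)*(-1)) = 4*(1 + p) = 4 + 4*p)
-44328 + d(6, t)*117 = -44328 + (4 + 4*400)*117 = -44328 + (4 + 1600)*117 = -44328 + 1604*117 = -44328 + 187668 = 143340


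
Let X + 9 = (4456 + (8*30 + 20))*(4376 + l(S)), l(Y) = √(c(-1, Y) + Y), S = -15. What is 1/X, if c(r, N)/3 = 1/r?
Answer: 764341/15773878262691 - 524*I*√2/15773878262691 ≈ 4.8456e-8 - 4.6979e-11*I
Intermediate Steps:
c(r, N) = 3/r
l(Y) = √(-3 + Y) (l(Y) = √(3/(-1) + Y) = √(3*(-1) + Y) = √(-3 + Y))
X = 20637207 + 14148*I*√2 (X = -9 + (4456 + (8*30 + 20))*(4376 + √(-3 - 15)) = -9 + (4456 + (240 + 20))*(4376 + √(-18)) = -9 + (4456 + 260)*(4376 + 3*I*√2) = -9 + 4716*(4376 + 3*I*√2) = -9 + (20637216 + 14148*I*√2) = 20637207 + 14148*I*√2 ≈ 2.0637e+7 + 20008.0*I)
1/X = 1/(20637207 + 14148*I*√2)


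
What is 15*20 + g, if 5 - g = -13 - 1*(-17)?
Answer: 301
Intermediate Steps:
g = 1 (g = 5 - (-13 - 1*(-17)) = 5 - (-13 + 17) = 5 - 1*4 = 5 - 4 = 1)
15*20 + g = 15*20 + 1 = 300 + 1 = 301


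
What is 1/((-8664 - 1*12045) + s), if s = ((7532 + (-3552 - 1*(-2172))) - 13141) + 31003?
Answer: 1/3305 ≈ 0.00030257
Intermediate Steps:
s = 24014 (s = ((7532 + (-3552 + 2172)) - 13141) + 31003 = ((7532 - 1380) - 13141) + 31003 = (6152 - 13141) + 31003 = -6989 + 31003 = 24014)
1/((-8664 - 1*12045) + s) = 1/((-8664 - 1*12045) + 24014) = 1/((-8664 - 12045) + 24014) = 1/(-20709 + 24014) = 1/3305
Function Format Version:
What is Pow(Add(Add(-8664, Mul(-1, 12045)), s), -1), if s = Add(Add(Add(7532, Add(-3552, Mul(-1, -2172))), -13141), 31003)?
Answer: Rational(1, 3305) ≈ 0.00030257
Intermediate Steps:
s = 24014 (s = Add(Add(Add(7532, Add(-3552, 2172)), -13141), 31003) = Add(Add(Add(7532, -1380), -13141), 31003) = Add(Add(6152, -13141), 31003) = Add(-6989, 31003) = 24014)
Pow(Add(Add(-8664, Mul(-1, 12045)), s), -1) = Pow(Add(Add(-8664, Mul(-1, 12045)), 24014), -1) = Pow(Add(Add(-8664, -12045), 24014), -1) = Pow(Add(-20709, 24014), -1) = Pow(3305, -1) = Rational(1, 3305)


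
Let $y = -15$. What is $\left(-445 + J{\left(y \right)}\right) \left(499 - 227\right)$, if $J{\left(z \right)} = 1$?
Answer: $-120768$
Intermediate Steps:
$\left(-445 + J{\left(y \right)}\right) \left(499 - 227\right) = \left(-445 + 1\right) \left(499 - 227\right) = \left(-444\right) 272 = -120768$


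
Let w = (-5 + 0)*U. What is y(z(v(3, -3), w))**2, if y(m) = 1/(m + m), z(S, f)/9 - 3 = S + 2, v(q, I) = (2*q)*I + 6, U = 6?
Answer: 1/15876 ≈ 6.2988e-5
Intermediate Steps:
v(q, I) = 6 + 2*I*q (v(q, I) = 2*I*q + 6 = 6 + 2*I*q)
w = -30 (w = (-5 + 0)*6 = -5*6 = -30)
z(S, f) = 45 + 9*S (z(S, f) = 27 + 9*(S + 2) = 27 + 9*(2 + S) = 27 + (18 + 9*S) = 45 + 9*S)
y(m) = 1/(2*m)
y(z(v(3, -3), w))**2 = (1/(2*(45 + 9*(6 + 2*(-3)*3))))**2 = (1/(2*(45 + 9*(6 - 18))))**2 = (1/(2*(45 + 9*(-12))))**2 = (1/(2*(45 - 108)))**2 = ((1/2)/(-63))**2 = ((1/2)*(-1/63))**2 = (-1/126)**2 = 1/15876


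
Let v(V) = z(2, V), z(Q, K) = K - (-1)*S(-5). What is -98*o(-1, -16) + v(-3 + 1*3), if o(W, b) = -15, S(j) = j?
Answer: 1465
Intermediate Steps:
z(Q, K) = -5 + K (z(Q, K) = K - (-1)*(-5) = K - 1*5 = K - 5 = -5 + K)
v(V) = -5 + V
-98*o(-1, -16) + v(-3 + 1*3) = -98*(-15) + (-5 + (-3 + 1*3)) = 1470 + (-5 + (-3 + 3)) = 1470 + (-5 + 0) = 1470 - 5 = 1465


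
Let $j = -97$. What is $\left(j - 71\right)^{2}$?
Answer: $28224$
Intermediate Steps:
$\left(j - 71\right)^{2} = \left(-97 - 71\right)^{2} = \left(-168\right)^{2} = 28224$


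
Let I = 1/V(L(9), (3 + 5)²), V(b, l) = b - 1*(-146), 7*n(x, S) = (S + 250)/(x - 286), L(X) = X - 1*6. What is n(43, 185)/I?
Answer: -21605/567 ≈ -38.104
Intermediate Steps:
L(X) = -6 + X (L(X) = X - 6 = -6 + X)
n(x, S) = (250 + S)/(7*(-286 + x)) (n(x, S) = ((S + 250)/(x - 286))/7 = ((250 + S)/(-286 + x))/7 = (250 + S)/(7*(-286 + x)))
V(b, l) = 146 + b (V(b, l) = b + 146 = 146 + b)
I = 1/149 (I = 1/(146 + (-6 + 9)) = 1/(146 + 3) = 1/149 ≈ 0.0067114)
n(43, 185)/I = ((250 + 185)/(7*(-286 + 43)))/(1/149) = ((⅐)*435/(-243))*149 = ((⅐)*(-1/243)*435)*149 = -145/567*149 = -21605/567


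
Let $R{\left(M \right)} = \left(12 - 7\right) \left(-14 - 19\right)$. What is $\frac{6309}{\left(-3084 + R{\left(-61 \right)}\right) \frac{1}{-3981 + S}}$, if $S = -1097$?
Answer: $\frac{3559678}{361} \approx 9860.6$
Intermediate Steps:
$R{\left(M \right)} = -165$ ($R{\left(M \right)} = 5 \left(-33\right) = -165$)
$\frac{6309}{\left(-3084 + R{\left(-61 \right)}\right) \frac{1}{-3981 + S}} = \frac{6309}{\left(-3084 - 165\right) \frac{1}{-3981 - 1097}} = \frac{6309}{\left(-3249\right) \frac{1}{-5078}} = \frac{6309}{\left(-3249\right) \left(- \frac{1}{5078}\right)} = \frac{6309}{\frac{3249}{5078}} = 6309 \cdot \frac{5078}{3249} = \frac{3559678}{361}$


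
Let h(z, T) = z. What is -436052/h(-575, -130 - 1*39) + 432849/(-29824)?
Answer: 12755926673/17148800 ≈ 743.84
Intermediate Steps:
-436052/h(-575, -130 - 1*39) + 432849/(-29824) = -436052/(-575) + 432849/(-29824) = -436052*(-1/575) + 432849*(-1/29824) = 436052/575 - 432849/29824 = 12755926673/17148800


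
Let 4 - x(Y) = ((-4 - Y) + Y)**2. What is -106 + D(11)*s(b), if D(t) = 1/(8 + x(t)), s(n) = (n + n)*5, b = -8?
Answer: -86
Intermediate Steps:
x(Y) = -12 (x(Y) = 4 - ((-4 - Y) + Y)**2 = 4 - 1*(-4)**2 = 4 - 1*16 = 4 - 16 = -12)
s(n) = 10*n (s(n) = (2*n)*5 = 10*n)
D(t) = -1/4 (D(t) = 1/(8 - 12) = 1/(-4) = -1/4)
-106 + D(11)*s(b) = -106 - 5*(-8)/2 = -106 - 1/4*(-80) = -106 + 20 = -86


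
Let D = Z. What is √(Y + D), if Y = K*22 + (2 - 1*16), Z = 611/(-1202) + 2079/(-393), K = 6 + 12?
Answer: √9327648454134/157462 ≈ 19.396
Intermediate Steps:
K = 18
Z = -913027/157462 (Z = 611*(-1/1202) + 2079*(-1/393) = -611/1202 - 693/131 = -913027/157462 ≈ -5.7984)
Y = 382 (Y = 18*22 + (2 - 1*16) = 396 + (2 - 16) = 396 - 14 = 382)
D = -913027/157462 ≈ -5.7984
√(Y + D) = √(382 - 913027/157462) = √(59237457/157462) = √9327648454134/157462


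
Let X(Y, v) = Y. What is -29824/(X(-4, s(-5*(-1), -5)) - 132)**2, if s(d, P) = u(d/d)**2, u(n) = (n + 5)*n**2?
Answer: -466/289 ≈ -1.6125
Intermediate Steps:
u(n) = n**2*(5 + n) (u(n) = (5 + n)*n**2 = n**2*(5 + n))
s(d, P) = 36 (s(d, P) = ((d/d)**2*(5 + d/d))**2 = (1**2*(5 + 1))**2 = (1*6)**2 = 6**2 = 36)
-29824/(X(-4, s(-5*(-1), -5)) - 132)**2 = -29824/(-4 - 132)**2 = -29824/((-136)**2) = -29824/18496 = -29824*1/18496 = -466/289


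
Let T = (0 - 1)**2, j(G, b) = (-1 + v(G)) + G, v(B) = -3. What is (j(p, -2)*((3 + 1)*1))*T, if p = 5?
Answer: 4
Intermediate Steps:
j(G, b) = -4 + G (j(G, b) = (-1 - 3) + G = -4 + G)
T = 1 (T = (-1)**2 = 1)
(j(p, -2)*((3 + 1)*1))*T = ((-4 + 5)*((3 + 1)*1))*1 = (1*(4*1))*1 = (1*4)*1 = 4*1 = 4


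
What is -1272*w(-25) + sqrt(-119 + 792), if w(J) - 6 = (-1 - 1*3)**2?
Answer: -27984 + sqrt(673) ≈ -27958.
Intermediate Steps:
w(J) = 22 (w(J) = 6 + (-1 - 1*3)**2 = 6 + (-1 - 3)**2 = 6 + (-4)**2 = 6 + 16 = 22)
-1272*w(-25) + sqrt(-119 + 792) = -1272*22 + sqrt(-119 + 792) = -27984 + sqrt(673)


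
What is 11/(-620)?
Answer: -11/620 ≈ -0.017742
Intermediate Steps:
11/(-620) = -1/620*11 = -11/620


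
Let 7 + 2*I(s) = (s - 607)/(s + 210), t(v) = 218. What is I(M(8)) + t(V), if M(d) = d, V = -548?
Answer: 92923/436 ≈ 213.13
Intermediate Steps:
I(s) = -7/2 + (-607 + s)/(2*(210 + s)) (I(s) = -7/2 + ((s - 607)/(s + 210))/2 = -7/2 + ((-607 + s)/(210 + s))/2 = -7/2 + (-607 + s)/(2*(210 + s)))
I(M(8)) + t(V) = (-2077 - 6*8)/(2*(210 + 8)) + 218 = (1/2)*(-2077 - 48)/218 + 218 = (1/2)*(1/218)*(-2125) + 218 = -2125/436 + 218 = 92923/436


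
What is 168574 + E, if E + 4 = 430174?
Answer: 598744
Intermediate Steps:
E = 430170 (E = -4 + 430174 = 430170)
168574 + E = 168574 + 430170 = 598744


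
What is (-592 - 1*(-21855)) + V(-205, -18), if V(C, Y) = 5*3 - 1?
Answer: 21277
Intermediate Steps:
V(C, Y) = 14 (V(C, Y) = 15 - 1 = 14)
(-592 - 1*(-21855)) + V(-205, -18) = (-592 - 1*(-21855)) + 14 = (-592 + 21855) + 14 = 21263 + 14 = 21277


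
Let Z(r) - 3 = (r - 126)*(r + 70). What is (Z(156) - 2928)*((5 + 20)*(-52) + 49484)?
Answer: 185749320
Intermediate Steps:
Z(r) = 3 + (-126 + r)*(70 + r) (Z(r) = 3 + (r - 126)*(r + 70) = 3 + (-126 + r)*(70 + r))
(Z(156) - 2928)*((5 + 20)*(-52) + 49484) = ((-8817 + 156² - 56*156) - 2928)*((5 + 20)*(-52) + 49484) = ((-8817 + 24336 - 8736) - 2928)*(25*(-52) + 49484) = (6783 - 2928)*(-1300 + 49484) = 3855*48184 = 185749320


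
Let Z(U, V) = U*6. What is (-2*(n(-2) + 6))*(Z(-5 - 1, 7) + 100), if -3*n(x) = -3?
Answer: -896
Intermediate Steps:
n(x) = 1 (n(x) = -⅓*(-3) = 1)
Z(U, V) = 6*U
(-2*(n(-2) + 6))*(Z(-5 - 1, 7) + 100) = (-2*(1 + 6))*(6*(-5 - 1) + 100) = (-2*7)*(6*(-6) + 100) = -14*(-36 + 100) = -14*64 = -896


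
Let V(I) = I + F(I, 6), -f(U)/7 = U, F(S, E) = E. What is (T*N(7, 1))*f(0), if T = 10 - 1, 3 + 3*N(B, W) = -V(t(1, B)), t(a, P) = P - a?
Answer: 0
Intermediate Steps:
f(U) = -7*U
V(I) = 6 + I (V(I) = I + 6 = 6 + I)
N(B, W) = -8/3 - B/3 (N(B, W) = -1 + (-(6 + (B - 1*1)))/3 = -1 + (-(6 + (B - 1)))/3 = -1 + (-(6 + (-1 + B)))/3 = -1 + (-(5 + B))/3 = -1 + (-5 - B)/3 = -1 + (-5/3 - B/3) = -8/3 - B/3)
T = 9
(T*N(7, 1))*f(0) = (9*(-8/3 - ⅓*7))*(-7*0) = (9*(-8/3 - 7/3))*0 = (9*(-5))*0 = -45*0 = 0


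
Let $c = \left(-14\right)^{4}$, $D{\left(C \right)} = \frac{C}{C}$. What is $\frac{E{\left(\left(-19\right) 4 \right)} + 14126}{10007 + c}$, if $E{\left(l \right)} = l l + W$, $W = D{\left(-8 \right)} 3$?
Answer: $\frac{6635}{16141} \approx 0.41107$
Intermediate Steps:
$D{\left(C \right)} = 1$
$W = 3$ ($W = 1 \cdot 3 = 3$)
$E{\left(l \right)} = 3 + l^{2}$ ($E{\left(l \right)} = l l + 3 = l^{2} + 3 = 3 + l^{2}$)
$c = 38416$
$\frac{E{\left(\left(-19\right) 4 \right)} + 14126}{10007 + c} = \frac{\left(3 + \left(\left(-19\right) 4\right)^{2}\right) + 14126}{10007 + 38416} = \frac{\left(3 + \left(-76\right)^{2}\right) + 14126}{48423} = \left(\left(3 + 5776\right) + 14126\right) \frac{1}{48423} = \left(5779 + 14126\right) \frac{1}{48423} = 19905 \cdot \frac{1}{48423} = \frac{6635}{16141}$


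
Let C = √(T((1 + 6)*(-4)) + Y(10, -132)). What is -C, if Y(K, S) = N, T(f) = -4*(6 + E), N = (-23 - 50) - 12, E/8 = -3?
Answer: -I*√13 ≈ -3.6056*I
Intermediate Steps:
E = -24 (E = 8*(-3) = -24)
N = -85 (N = -73 - 12 = -85)
T(f) = 72 (T(f) = -4*(6 - 24) = -4*(-18) = 72)
Y(K, S) = -85
C = I*√13 (C = √(72 - 85) = √(-13) = I*√13 ≈ 3.6056*I)
-C = -I*√13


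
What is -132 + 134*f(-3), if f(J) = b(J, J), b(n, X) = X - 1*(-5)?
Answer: 136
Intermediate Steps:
b(n, X) = 5 + X (b(n, X) = X + 5 = 5 + X)
f(J) = 5 + J
-132 + 134*f(-3) = -132 + 134*(5 - 3) = -132 + 134*2 = -132 + 268 = 136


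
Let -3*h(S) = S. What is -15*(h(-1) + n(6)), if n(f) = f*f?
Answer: -545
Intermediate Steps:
h(S) = -S/3
n(f) = f²
-15*(h(-1) + n(6)) = -15*(-⅓*(-1) + 6²) = -15*(⅓ + 36) = -15*109/3 = -545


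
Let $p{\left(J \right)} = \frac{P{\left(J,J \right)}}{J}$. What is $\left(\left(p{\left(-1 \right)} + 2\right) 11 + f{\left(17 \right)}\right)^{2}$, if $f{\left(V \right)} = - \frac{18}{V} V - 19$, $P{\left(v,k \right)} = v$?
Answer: $16$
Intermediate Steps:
$p{\left(J \right)} = 1$ ($p{\left(J \right)} = \frac{J}{J} = 1$)
$f{\left(V \right)} = -37$ ($f{\left(V \right)} = -18 - 19 = -37$)
$\left(\left(p{\left(-1 \right)} + 2\right) 11 + f{\left(17 \right)}\right)^{2} = \left(\left(1 + 2\right) 11 - 37\right)^{2} = \left(3 \cdot 11 - 37\right)^{2} = \left(33 - 37\right)^{2} = \left(-4\right)^{2} = 16$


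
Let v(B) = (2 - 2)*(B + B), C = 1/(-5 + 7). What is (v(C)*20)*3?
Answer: 0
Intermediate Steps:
C = ½ (C = 1/2 = ½ ≈ 0.50000)
v(B) = 0 (v(B) = 0*(2*B) = 0)
(v(C)*20)*3 = (0*20)*3 = 0*3 = 0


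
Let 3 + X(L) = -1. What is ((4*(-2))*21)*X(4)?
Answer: 672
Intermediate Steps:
X(L) = -4 (X(L) = -3 - 1 = -4)
((4*(-2))*21)*X(4) = ((4*(-2))*21)*(-4) = -8*21*(-4) = -168*(-4) = 672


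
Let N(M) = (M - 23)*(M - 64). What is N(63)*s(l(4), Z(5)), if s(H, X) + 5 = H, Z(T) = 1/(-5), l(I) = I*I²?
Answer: -2360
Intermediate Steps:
l(I) = I³
N(M) = (-64 + M)*(-23 + M) (N(M) = (-23 + M)*(-64 + M) = (-64 + M)*(-23 + M))
Z(T) = -⅕
s(H, X) = -5 + H
N(63)*s(l(4), Z(5)) = (1472 + 63² - 87*63)*(-5 + 4³) = (1472 + 3969 - 5481)*(-5 + 64) = -40*59 = -2360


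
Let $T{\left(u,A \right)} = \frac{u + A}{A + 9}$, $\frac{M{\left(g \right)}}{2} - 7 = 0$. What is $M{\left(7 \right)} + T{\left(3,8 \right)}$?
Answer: $\frac{249}{17} \approx 14.647$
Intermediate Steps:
$M{\left(g \right)} = 14$ ($M{\left(g \right)} = 14 + 2 \cdot 0 = 14 + 0 = 14$)
$T{\left(u,A \right)} = \frac{A + u}{9 + A}$
$M{\left(7 \right)} + T{\left(3,8 \right)} = 14 + \frac{8 + 3}{9 + 8} = 14 + \frac{1}{17} \cdot 11 = 14 + \frac{11}{17} = \frac{249}{17}$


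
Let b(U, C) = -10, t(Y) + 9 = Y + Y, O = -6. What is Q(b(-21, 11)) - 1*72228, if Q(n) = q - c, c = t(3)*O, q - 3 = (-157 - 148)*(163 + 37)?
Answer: -133243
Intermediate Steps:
t(Y) = -9 + 2*Y (t(Y) = -9 + (Y + Y) = -9 + 2*Y)
q = -60997 (q = 3 + (-157 - 148)*(163 + 37) = 3 - 305*200 = 3 - 61000 = -60997)
c = 18 (c = (-9 + 2*3)*(-6) = (-9 + 6)*(-6) = -3*(-6) = 18)
Q(n) = -61015 (Q(n) = -60997 - 1*18 = -60997 - 18 = -61015)
Q(b(-21, 11)) - 1*72228 = -61015 - 1*72228 = -61015 - 72228 = -133243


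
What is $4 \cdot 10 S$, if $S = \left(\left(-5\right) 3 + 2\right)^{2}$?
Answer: $6760$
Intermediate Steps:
$S = 169$ ($S = \left(-15 + 2\right)^{2} = \left(-13\right)^{2} = 169$)
$4 \cdot 10 S = 4 \cdot 10 \cdot 169 = 40 \cdot 169 = 6760$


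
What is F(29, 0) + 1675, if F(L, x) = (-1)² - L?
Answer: 1647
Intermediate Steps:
F(L, x) = 1 - L
F(29, 0) + 1675 = (1 - 1*29) + 1675 = (1 - 29) + 1675 = -28 + 1675 = 1647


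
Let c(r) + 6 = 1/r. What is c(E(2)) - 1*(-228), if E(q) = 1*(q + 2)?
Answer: 889/4 ≈ 222.25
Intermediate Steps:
E(q) = 2 + q (E(q) = 1*(2 + q) = 2 + q)
c(r) = -6 + 1/r
c(E(2)) - 1*(-228) = (-6 + 1/(2 + 2)) - 1*(-228) = (-6 + 1/4) + 228 = (-6 + ¼) + 228 = -23/4 + 228 = 889/4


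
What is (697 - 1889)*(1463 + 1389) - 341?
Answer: -3399925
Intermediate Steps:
(697 - 1889)*(1463 + 1389) - 341 = -1192*2852 - 341 = -3399584 - 341 = -3399925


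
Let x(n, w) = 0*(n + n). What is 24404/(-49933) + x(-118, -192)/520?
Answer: -24404/49933 ≈ -0.48873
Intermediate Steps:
x(n, w) = 0 (x(n, w) = 0*(2*n) = 0)
24404/(-49933) + x(-118, -192)/520 = 24404/(-49933) + 0/520 = 24404*(-1/49933) + 0*(1/520) = -24404/49933 + 0 = -24404/49933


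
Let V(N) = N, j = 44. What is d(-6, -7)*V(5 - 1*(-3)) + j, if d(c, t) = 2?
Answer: 60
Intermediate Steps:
d(-6, -7)*V(5 - 1*(-3)) + j = 2*(5 - 1*(-3)) + 44 = 2*(5 + 3) + 44 = 2*8 + 44 = 16 + 44 = 60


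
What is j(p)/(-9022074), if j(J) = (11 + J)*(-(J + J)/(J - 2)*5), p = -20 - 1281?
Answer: -2797150/1959293737 ≈ -0.0014276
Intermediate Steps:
p = -1301
j(J) = -10*J*(11 + J)/(-2 + J) (j(J) = (11 + J)*(-2*J/(-2 + J)*5) = (11 + J)*(-10*J/(-2 + J)) = -10*J*(11 + J)/(-2 + J))
j(p)/(-9022074) = -10*(-1301)*(11 - 1301)/(-2 - 1301)/(-9022074) = -10*(-1301)*(-1290)/(-1303)*(-1/9022074) = -10*(-1301)*(-1/1303)*(-1290)*(-1/9022074) = (16782900/1303)*(-1/9022074) = -2797150/1959293737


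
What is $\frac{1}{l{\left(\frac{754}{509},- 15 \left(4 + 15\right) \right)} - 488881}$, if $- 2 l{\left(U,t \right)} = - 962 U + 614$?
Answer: $- \frac{509}{248634018} \approx -2.0472 \cdot 10^{-6}$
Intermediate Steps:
$l{\left(U,t \right)} = -307 + 481 U$ ($l{\left(U,t \right)} = - \frac{- 962 U + 614}{2} = - \frac{614 - 962 U}{2} = -307 + 481 U$)
$\frac{1}{l{\left(\frac{754}{509},- 15 \left(4 + 15\right) \right)} - 488881} = \frac{1}{\left(-307 + 481 \cdot \frac{754}{509}\right) - 488881} = \frac{1}{\left(-307 + \frac{362674}{509}\right) - 488881} = \frac{1}{\frac{206411}{509} - 488881} = \frac{1}{- \frac{248634018}{509}} = - \frac{509}{248634018}$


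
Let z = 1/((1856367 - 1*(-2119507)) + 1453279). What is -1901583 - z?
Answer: -10323985049200/5429153 ≈ -1.9016e+6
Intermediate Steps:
z = 1/5429153 (z = 1/((1856367 + 2119507) + 1453279) = 1/(3975874 + 1453279) = 1/5429153 ≈ 1.8419e-7)
-1901583 - z = -1901583 - 1*1/5429153 = -1901583 - 1/5429153 = -10323985049200/5429153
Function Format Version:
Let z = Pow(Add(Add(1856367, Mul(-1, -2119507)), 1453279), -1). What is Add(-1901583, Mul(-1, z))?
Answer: Rational(-10323985049200, 5429153) ≈ -1.9016e+6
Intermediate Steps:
z = Rational(1, 5429153) (z = Pow(Add(Add(1856367, 2119507), 1453279), -1) = Pow(Add(3975874, 1453279), -1) = Pow(5429153, -1) = Rational(1, 5429153) ≈ 1.8419e-7)
Add(-1901583, Mul(-1, z)) = Add(-1901583, Mul(-1, Rational(1, 5429153))) = Add(-1901583, Rational(-1, 5429153)) = Rational(-10323985049200, 5429153)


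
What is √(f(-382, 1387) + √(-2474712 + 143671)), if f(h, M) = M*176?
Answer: √(244112 + I*√2331041) ≈ 494.08 + 1.545*I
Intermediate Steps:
f(h, M) = 176*M
√(f(-382, 1387) + √(-2474712 + 143671)) = √(176*1387 + √(-2474712 + 143671)) = √(244112 + √(-2331041)) = √(244112 + I*√2331041)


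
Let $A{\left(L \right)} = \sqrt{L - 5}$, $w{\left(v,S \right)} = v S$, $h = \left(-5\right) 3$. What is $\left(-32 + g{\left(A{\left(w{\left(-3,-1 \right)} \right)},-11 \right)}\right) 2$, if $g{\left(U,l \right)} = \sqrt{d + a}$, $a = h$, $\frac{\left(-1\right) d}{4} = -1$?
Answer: $-64 + 2 i \sqrt{11} \approx -64.0 + 6.6332 i$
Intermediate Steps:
$d = 4$ ($d = \left(-4\right) \left(-1\right) = 4$)
$h = -15$
$w{\left(v,S \right)} = S v$
$a = -15$
$A{\left(L \right)} = \sqrt{-5 + L}$
$g{\left(U,l \right)} = i \sqrt{11}$ ($g{\left(U,l \right)} = \sqrt{4 - 15} = \sqrt{-11} = i \sqrt{11}$)
$\left(-32 + g{\left(A{\left(w{\left(-3,-1 \right)} \right)},-11 \right)}\right) 2 = \left(-32 + i \sqrt{11}\right) 2 = -64 + 2 i \sqrt{11}$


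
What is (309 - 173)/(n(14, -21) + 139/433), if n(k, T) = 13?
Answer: 7361/721 ≈ 10.209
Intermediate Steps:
(309 - 173)/(n(14, -21) + 139/433) = (309 - 173)/(13 + 139/433) = 136/(13 + 139*(1/433)) = 136/(13 + 139/433) = 136/(5768/433) = 136*(433/5768) = 7361/721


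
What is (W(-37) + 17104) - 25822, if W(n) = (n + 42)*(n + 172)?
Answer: -8043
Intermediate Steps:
W(n) = (42 + n)*(172 + n)
(W(-37) + 17104) - 25822 = ((7224 + (-37)**2 + 214*(-37)) + 17104) - 25822 = ((7224 + 1369 - 7918) + 17104) - 25822 = (675 + 17104) - 25822 = 17779 - 25822 = -8043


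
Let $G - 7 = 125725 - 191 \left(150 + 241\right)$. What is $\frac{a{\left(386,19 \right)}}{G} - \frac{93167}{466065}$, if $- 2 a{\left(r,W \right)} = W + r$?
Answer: $- \frac{3233764453}{15862056210} \approx -0.20387$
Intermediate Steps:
$a{\left(r,W \right)} = - \frac{W}{2} - \frac{r}{2}$ ($a{\left(r,W \right)} = - \frac{W + r}{2} = - \frac{W}{2} - \frac{r}{2}$)
$G = 51051$ ($G = 7 + \left(125725 - 191 \left(150 + 241\right)\right) = 7 + \left(125725 - 74681\right) = 7 + 51044 = 51051$)
$\frac{a{\left(386,19 \right)}}{G} - \frac{93167}{466065} = \frac{\left(- \frac{1}{2}\right) 19 - 193}{51051} - \frac{93167}{466065} = \left(- \frac{19}{2} - 193\right) \frac{1}{51051} - \frac{93167}{466065} = \left(- \frac{405}{2}\right) \frac{1}{51051} - \frac{93167}{466065} = - \frac{135}{34034} - \frac{93167}{466065} = - \frac{3233764453}{15862056210}$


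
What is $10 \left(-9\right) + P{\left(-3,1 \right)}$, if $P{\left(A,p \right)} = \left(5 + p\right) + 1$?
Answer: $-83$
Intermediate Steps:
$P{\left(A,p \right)} = 6 + p$
$10 \left(-9\right) + P{\left(-3,1 \right)} = 10 \left(-9\right) + \left(6 + 1\right) = -90 + 7 = -83$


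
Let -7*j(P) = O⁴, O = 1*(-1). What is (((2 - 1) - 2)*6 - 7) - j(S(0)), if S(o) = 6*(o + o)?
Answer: -90/7 ≈ -12.857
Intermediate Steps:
S(o) = 12*o (S(o) = 6*(2*o) = 12*o)
O = -1
j(P) = -⅐ (j(P) = -⅐*(-1)⁴ = -⅐*1 = -⅐)
(((2 - 1) - 2)*6 - 7) - j(S(0)) = (((2 - 1) - 2)*6 - 7) - 1*(-⅐) = ((1 - 2)*6 - 7) + ⅐ = (-1*6 - 7) + ⅐ = (-6 - 7) + ⅐ = -13 + ⅐ = -90/7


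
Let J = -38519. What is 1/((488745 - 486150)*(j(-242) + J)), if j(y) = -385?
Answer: -1/100955880 ≈ -9.9053e-9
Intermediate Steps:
1/((488745 - 486150)*(j(-242) + J)) = 1/((488745 - 486150)*(-385 - 38519)) = 1/(2595*(-38904)) = 1/(-100955880) = -1/100955880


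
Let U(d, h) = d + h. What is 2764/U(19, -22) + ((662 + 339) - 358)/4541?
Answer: -12549395/13623 ≈ -921.19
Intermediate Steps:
2764/U(19, -22) + ((662 + 339) - 358)/4541 = 2764/(19 - 22) + ((662 + 339) - 358)/4541 = 2764/(-3) + (1001 - 358)*(1/4541) = 2764*(-⅓) + 643*(1/4541) = -2764/3 + 643/4541 = -12549395/13623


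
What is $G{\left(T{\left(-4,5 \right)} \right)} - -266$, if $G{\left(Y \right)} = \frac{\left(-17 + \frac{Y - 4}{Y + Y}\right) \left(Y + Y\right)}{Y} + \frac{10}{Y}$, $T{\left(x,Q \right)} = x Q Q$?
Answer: $\frac{11647}{50} \approx 232.94$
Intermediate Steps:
$T{\left(x,Q \right)} = x Q^{2}$ ($T{\left(x,Q \right)} = Q x Q = x Q^{2}$)
$G{\left(Y \right)} = -34 + \frac{10}{Y} + \frac{-4 + Y}{Y}$ ($G{\left(Y \right)} = \frac{\left(-17 + \frac{-4 + Y}{2 Y}\right) 2 Y}{Y} + \frac{10}{Y} = \frac{2 Y \left(-17 + \frac{-4 + Y}{2 Y}\right)}{Y} + \frac{10}{Y} = \left(-34 + \frac{-4 + Y}{Y}\right) + \frac{10}{Y} = -34 + \frac{10}{Y} + \frac{-4 + Y}{Y}$)
$G{\left(T{\left(-4,5 \right)} \right)} - -266 = \left(-33 + \frac{6}{\left(-4\right) 5^{2}}\right) - -266 = \left(-33 + \frac{6}{\left(-4\right) 25}\right) + 266 = \left(-33 + \frac{6}{-100}\right) + 266 = \left(-33 + 6 \left(- \frac{1}{100}\right)\right) + 266 = \left(-33 - \frac{3}{50}\right) + 266 = - \frac{1653}{50} + 266 = \frac{11647}{50}$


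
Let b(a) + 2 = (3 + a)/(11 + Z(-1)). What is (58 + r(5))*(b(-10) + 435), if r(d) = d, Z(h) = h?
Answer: 272349/10 ≈ 27235.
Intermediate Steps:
b(a) = -17/10 + a/10 (b(a) = -2 + (3 + a)/(11 - 1) = -2 + (3 + a)/10 = -2 + (3 + a)*(1/10) = -2 + (3/10 + a/10) = -17/10 + a/10)
(58 + r(5))*(b(-10) + 435) = (58 + 5)*((-17/10 + (1/10)*(-10)) + 435) = 63*((-17/10 - 1) + 435) = 63*(-27/10 + 435) = 63*(4323/10) = 272349/10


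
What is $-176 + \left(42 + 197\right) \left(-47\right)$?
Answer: $-11409$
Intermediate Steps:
$-176 + \left(42 + 197\right) \left(-47\right) = -176 + 239 \left(-47\right) = -176 - 11233 = -11409$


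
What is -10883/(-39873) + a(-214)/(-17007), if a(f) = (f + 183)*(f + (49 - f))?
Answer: 81884756/226040037 ≈ 0.36226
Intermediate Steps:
a(f) = 8967 + 49*f (a(f) = (183 + f)*49 = 8967 + 49*f)
-10883/(-39873) + a(-214)/(-17007) = -10883/(-39873) + (8967 + 49*(-214))/(-17007) = -10883*(-1/39873) + (8967 - 10486)*(-1/17007) = 10883/39873 - 1519*(-1/17007) = 10883/39873 + 1519/17007 = 81884756/226040037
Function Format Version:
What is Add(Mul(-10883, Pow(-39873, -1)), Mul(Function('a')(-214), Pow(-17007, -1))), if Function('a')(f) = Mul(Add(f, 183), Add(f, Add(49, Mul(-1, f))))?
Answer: Rational(81884756, 226040037) ≈ 0.36226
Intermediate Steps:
Function('a')(f) = Add(8967, Mul(49, f)) (Function('a')(f) = Mul(Add(183, f), 49) = Add(8967, Mul(49, f)))
Add(Mul(-10883, Pow(-39873, -1)), Mul(Function('a')(-214), Pow(-17007, -1))) = Add(Mul(-10883, Pow(-39873, -1)), Mul(Add(8967, Mul(49, -214)), Pow(-17007, -1))) = Add(Mul(-10883, Rational(-1, 39873)), Mul(Add(8967, -10486), Rational(-1, 17007))) = Add(Rational(10883, 39873), Mul(-1519, Rational(-1, 17007))) = Add(Rational(10883, 39873), Rational(1519, 17007)) = Rational(81884756, 226040037)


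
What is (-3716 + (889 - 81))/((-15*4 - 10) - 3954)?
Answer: 727/1006 ≈ 0.72266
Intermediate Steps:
(-3716 + (889 - 81))/((-15*4 - 10) - 3954) = (-3716 + 808)/((-60 - 10) - 3954) = -2908/(-70 - 3954) = -2908/(-4024) = -2908*(-1/4024) = 727/1006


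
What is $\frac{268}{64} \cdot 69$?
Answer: $\frac{4623}{16} \approx 288.94$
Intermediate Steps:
$\frac{268}{64} \cdot 69 = 268 \cdot \frac{1}{64} \cdot 69 = \frac{67}{16} \cdot 69 = \frac{4623}{16}$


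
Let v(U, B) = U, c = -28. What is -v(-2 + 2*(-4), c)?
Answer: 10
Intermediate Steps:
-v(-2 + 2*(-4), c) = -(-2 + 2*(-4)) = -(-2 - 8) = -1*(-10) = 10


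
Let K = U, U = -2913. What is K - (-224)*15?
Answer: 447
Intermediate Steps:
K = -2913
K - (-224)*15 = -2913 - (-224)*15 = -2913 - 1*(-3360) = -2913 + 3360 = 447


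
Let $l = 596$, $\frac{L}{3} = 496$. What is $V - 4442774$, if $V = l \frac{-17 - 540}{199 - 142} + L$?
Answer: $- \frac{253485274}{57} \approx -4.4471 \cdot 10^{6}$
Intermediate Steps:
$L = 1488$ ($L = 3 \cdot 496 = 1488$)
$V = - \frac{247156}{57}$ ($V = 596 \frac{-17 - 540}{199 - 142} + 1488 = 596 \left(- \frac{557}{57}\right) + 1488 = - \frac{331972}{57} + 1488 = - \frac{247156}{57} \approx -4336.1$)
$V - 4442774 = - \frac{247156}{57} - 4442774 = - \frac{253485274}{57}$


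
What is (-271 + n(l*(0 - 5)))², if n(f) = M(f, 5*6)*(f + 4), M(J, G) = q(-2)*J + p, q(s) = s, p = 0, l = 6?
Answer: 3352561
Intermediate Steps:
M(J, G) = -2*J (M(J, G) = -2*J + 0 = -2*J)
n(f) = -2*f*(4 + f) (n(f) = (-2*f)*(f + 4) = (-2*f)*(4 + f) = -2*f*(4 + f))
(-271 + n(l*(0 - 5)))² = (-271 - 2*6*(0 - 5)*(4 + 6*(0 - 5)))² = (-271 - 2*6*(-5)*(4 + 6*(-5)))² = (-271 - 2*(-30)*(4 - 30))² = (-271 - 2*(-30)*(-26))² = (-271 - 1560)² = (-1831)² = 3352561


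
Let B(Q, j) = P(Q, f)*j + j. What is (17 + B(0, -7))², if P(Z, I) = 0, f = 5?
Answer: 100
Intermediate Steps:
B(Q, j) = j (B(Q, j) = 0*j + j = 0 + j = j)
(17 + B(0, -7))² = (17 - 7)² = 10² = 100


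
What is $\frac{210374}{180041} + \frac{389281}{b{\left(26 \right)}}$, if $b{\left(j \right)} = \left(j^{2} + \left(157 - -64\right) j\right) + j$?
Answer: $\frac{71443032073}{1160904368} \approx 61.541$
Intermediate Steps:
$b{\left(j \right)} = j^{2} + 222 j$ ($b{\left(j \right)} = \left(j^{2} + \left(157 + 64\right) j\right) + j = \left(j^{2} + 221 j\right) + j = j^{2} + 222 j$)
$\frac{210374}{180041} + \frac{389281}{b{\left(26 \right)}} = \frac{210374}{180041} + \frac{389281}{26 \left(222 + 26\right)} = 210374 \cdot \frac{1}{180041} + \frac{389281}{26 \cdot 248} = \frac{210374}{180041} + \frac{389281}{6448} = \frac{71443032073}{1160904368}$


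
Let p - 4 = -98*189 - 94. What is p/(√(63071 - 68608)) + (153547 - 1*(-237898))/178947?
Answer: 391445/178947 + 18612*I*√113/791 ≈ 2.1875 + 250.12*I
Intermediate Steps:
p = -18612 (p = 4 + (-98*189 - 94) = 4 + (-18522 - 94) = 4 - 18616 = -18612)
p/(√(63071 - 68608)) + (153547 - 1*(-237898))/178947 = -18612/√(63071 - 68608) + (153547 - 1*(-237898))/178947 = -18612*(-I*√113/791) + (153547 + 237898)*(1/178947) = -18612*(-I*√113/791) + 391445*(1/178947) = -(-18612)*I*√113/791 + 391445/178947 = 18612*I*√113/791 + 391445/178947 = 391445/178947 + 18612*I*√113/791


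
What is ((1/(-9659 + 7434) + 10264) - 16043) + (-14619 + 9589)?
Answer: -24050026/2225 ≈ -10809.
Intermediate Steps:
((1/(-9659 + 7434) + 10264) - 16043) + (-14619 + 9589) = ((1/(-2225) + 10264) - 16043) - 5030 = ((-1/2225 + 10264) - 16043) - 5030 = (22837399/2225 - 16043) - 5030 = -12858276/2225 - 5030 = -24050026/2225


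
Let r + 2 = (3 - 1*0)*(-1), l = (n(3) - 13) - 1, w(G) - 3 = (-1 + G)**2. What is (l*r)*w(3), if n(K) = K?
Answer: 385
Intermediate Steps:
w(G) = 3 + (-1 + G)**2
l = -11 (l = (3 - 13) - 1 = -10 - 1 = -11)
r = -5 (r = -2 + (3 - 1*0)*(-1) = -2 + (3 + 0)*(-1) = -2 + 3*(-1) = -2 - 3 = -5)
(l*r)*w(3) = (-11*(-5))*(3 + (-1 + 3)**2) = 55*(3 + 2**2) = 55*(3 + 4) = 55*7 = 385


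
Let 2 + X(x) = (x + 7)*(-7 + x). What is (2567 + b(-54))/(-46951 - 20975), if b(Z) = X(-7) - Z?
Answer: -873/22642 ≈ -0.038557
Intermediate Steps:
X(x) = -2 + (-7 + x)*(7 + x) (X(x) = -2 + (x + 7)*(-7 + x) = -2 + (7 + x)*(-7 + x) = -2 + (-7 + x)*(7 + x))
b(Z) = -2 - Z (b(Z) = (-51 + (-7)²) - Z = (-51 + 49) - Z = -2 - Z)
(2567 + b(-54))/(-46951 - 20975) = (2567 + (-2 - 1*(-54)))/(-46951 - 20975) = (2567 + (-2 + 54))/(-67926) = (2567 + 52)*(-1/67926) = 2619*(-1/67926) = -873/22642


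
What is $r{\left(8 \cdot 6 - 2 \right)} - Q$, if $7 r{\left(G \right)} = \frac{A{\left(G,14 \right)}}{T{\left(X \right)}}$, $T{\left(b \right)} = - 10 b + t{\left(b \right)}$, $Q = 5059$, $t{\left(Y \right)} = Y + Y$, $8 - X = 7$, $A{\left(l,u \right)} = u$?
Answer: $- \frac{20237}{4} \approx -5059.3$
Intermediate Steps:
$X = 1$ ($X = 8 - 7 = 1$)
$t{\left(Y \right)} = 2 Y$
$T{\left(b \right)} = - 8 b$ ($T{\left(b \right)} = - 10 b + 2 b = - 8 b$)
$r{\left(G \right)} = - \frac{1}{4}$ ($r{\left(G \right)} = \frac{14 \frac{1}{\left(-8\right) 1}}{7} = \frac{14 \frac{1}{-8}}{7} = \frac{14 \left(- \frac{1}{8}\right)}{7} = \frac{1}{7} \left(- \frac{7}{4}\right) = - \frac{1}{4}$)
$r{\left(8 \cdot 6 - 2 \right)} - Q = - \frac{1}{4} - 5059 = - \frac{20237}{4}$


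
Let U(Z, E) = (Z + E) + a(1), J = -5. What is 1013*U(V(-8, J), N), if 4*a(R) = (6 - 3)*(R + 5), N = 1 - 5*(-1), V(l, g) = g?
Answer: 11143/2 ≈ 5571.5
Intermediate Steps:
N = 6 (N = 1 + 5 = 6)
a(R) = 15/4 + 3*R/4 (a(R) = ((6 - 3)*(R + 5))/4 = (3*(5 + R))/4 = (15 + 3*R)/4 = 15/4 + 3*R/4)
U(Z, E) = 9/2 + E + Z (U(Z, E) = (Z + E) + (15/4 + (¾)*1) = (E + Z) + (15/4 + ¾) = (E + Z) + 9/2 = 9/2 + E + Z)
1013*U(V(-8, J), N) = 1013*(9/2 + 6 - 5) = 1013*(11/2) = 11143/2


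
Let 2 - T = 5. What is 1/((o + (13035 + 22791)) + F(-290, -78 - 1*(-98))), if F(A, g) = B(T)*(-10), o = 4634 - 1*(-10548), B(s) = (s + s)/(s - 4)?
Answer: 7/356996 ≈ 1.9608e-5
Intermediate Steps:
T = -3 (T = 2 - 1*5 = 2 - 5 = -3)
B(s) = 2*s/(-4 + s) (B(s) = (2*s)/(-4 + s) = 2*s/(-4 + s))
o = 15182 (o = 4634 + 10548 = 15182)
F(A, g) = -60/7 (F(A, g) = (2*(-3)/(-4 - 3))*(-10) = (2*(-3)/(-7))*(-10) = (2*(-3)*(-⅐))*(-10) = (6/7)*(-10) = -60/7)
1/((o + (13035 + 22791)) + F(-290, -78 - 1*(-98))) = 1/((15182 + (13035 + 22791)) - 60/7) = 1/((15182 + 35826) - 60/7) = 1/(51008 - 60/7) = 1/(356996/7) = 7/356996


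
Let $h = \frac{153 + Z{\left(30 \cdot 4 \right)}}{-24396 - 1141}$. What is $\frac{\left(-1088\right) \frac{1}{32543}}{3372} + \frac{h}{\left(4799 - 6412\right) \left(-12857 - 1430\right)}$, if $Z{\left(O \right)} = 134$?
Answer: $- \frac{22868491298221}{2306388210478408329} \approx -9.9153 \cdot 10^{-6}$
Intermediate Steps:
$h = - \frac{287}{25537}$ ($h = \frac{153 + 134}{-24396 - 1141} = \frac{287}{-25537} = 287 \left(- \frac{1}{25537}\right) = - \frac{287}{25537} \approx -0.011239$)
$\frac{\left(-1088\right) \frac{1}{32543}}{3372} + \frac{h}{\left(4799 - 6412\right) \left(-12857 - 1430\right)} = \frac{\left(-1088\right) \frac{1}{32543}}{3372} - \frac{287}{25537 \left(4799 - 6412\right) \left(-12857 - 1430\right)} = \left(-1088\right) \frac{1}{32543} \cdot \frac{1}{3372} - \frac{287}{25537 \left(\left(-1613\right) \left(-14287\right)\right)} = \left(- \frac{1088}{32543}\right) \frac{1}{3372} - \frac{287}{25537 \cdot 23044931} = - \frac{272}{27433749} - \frac{41}{84071200421} = - \frac{22868491298221}{2306388210478408329}$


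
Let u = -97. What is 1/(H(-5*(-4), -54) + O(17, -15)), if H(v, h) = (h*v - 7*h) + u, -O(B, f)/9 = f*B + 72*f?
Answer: 1/11216 ≈ 8.9158e-5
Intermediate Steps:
O(B, f) = -648*f - 9*B*f (O(B, f) = -9*(f*B + 72*f) = -9*(B*f + 72*f) = -9*(72*f + B*f) = -648*f - 9*B*f)
H(v, h) = -97 - 7*h + h*v (H(v, h) = (h*v - 7*h) - 97 = (-7*h + h*v) - 97 = -97 - 7*h + h*v)
1/(H(-5*(-4), -54) + O(17, -15)) = 1/((-97 - 7*(-54) - (-270)*(-4)) - 9*(-15)*(72 + 17)) = 1/((-97 + 378 - 54*20) - 9*(-15)*89) = 1/((-97 + 378 - 1080) + 12015) = 1/(-799 + 12015) = 1/11216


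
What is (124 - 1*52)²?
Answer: 5184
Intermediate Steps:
(124 - 1*52)² = (124 - 52)² = 72² = 5184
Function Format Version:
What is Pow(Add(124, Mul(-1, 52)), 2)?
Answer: 5184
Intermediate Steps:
Pow(Add(124, Mul(-1, 52)), 2) = Pow(Add(124, -52), 2) = Pow(72, 2) = 5184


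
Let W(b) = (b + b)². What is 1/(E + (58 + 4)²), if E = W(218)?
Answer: 1/193940 ≈ 5.1562e-6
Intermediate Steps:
W(b) = 4*b² (W(b) = (2*b)² = 4*b²)
E = 190096 (E = 4*218² = 4*47524 = 190096)
1/(E + (58 + 4)²) = 1/(190096 + (58 + 4)²) = 1/(190096 + 62²) = 1/(190096 + 3844) = 1/193940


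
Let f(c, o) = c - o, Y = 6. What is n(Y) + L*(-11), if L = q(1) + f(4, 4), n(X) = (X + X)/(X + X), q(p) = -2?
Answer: 23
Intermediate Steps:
n(X) = 1 (n(X) = (2*X)/((2*X)) = (2*X)*(1/(2*X)) = 1)
L = -2 (L = -2 + (4 - 1*4) = -2 + (4 - 4) = -2 + 0 = -2)
n(Y) + L*(-11) = 1 - 2*(-11) = 1 + 22 = 23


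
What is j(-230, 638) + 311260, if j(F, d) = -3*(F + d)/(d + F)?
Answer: 311257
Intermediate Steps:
j(F, d) = -3 (j(F, d) = -3*(F + d)/(F + d) = -3*1 = -3)
j(-230, 638) + 311260 = -3 + 311260 = 311257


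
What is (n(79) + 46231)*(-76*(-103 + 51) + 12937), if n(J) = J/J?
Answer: 780812248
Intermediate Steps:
n(J) = 1
(n(79) + 46231)*(-76*(-103 + 51) + 12937) = (1 + 46231)*(-76*(-103 + 51) + 12937) = 46232*(-76*(-52) + 12937) = 46232*(3952 + 12937) = 46232*16889 = 780812248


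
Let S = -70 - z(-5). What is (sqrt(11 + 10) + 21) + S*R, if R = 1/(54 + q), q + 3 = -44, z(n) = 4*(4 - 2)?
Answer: 69/7 + sqrt(21) ≈ 14.440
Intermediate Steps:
z(n) = 8 (z(n) = 4*2 = 8)
q = -47 (q = -3 - 44 = -47)
S = -78 (S = -70 - 1*8 = -70 - 8 = -78)
R = 1/7 (R = 1/(54 - 47) = 1/7 ≈ 0.14286)
(sqrt(11 + 10) + 21) + S*R = (sqrt(11 + 10) + 21) - 78*1/7 = (sqrt(21) + 21) - 78/7 = (21 + sqrt(21)) - 78/7 = 69/7 + sqrt(21)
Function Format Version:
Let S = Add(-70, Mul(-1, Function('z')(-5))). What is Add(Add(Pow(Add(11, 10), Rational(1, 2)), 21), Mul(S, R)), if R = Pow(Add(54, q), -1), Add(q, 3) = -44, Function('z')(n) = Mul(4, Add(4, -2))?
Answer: Add(Rational(69, 7), Pow(21, Rational(1, 2))) ≈ 14.440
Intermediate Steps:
Function('z')(n) = 8 (Function('z')(n) = Mul(4, 2) = 8)
q = -47 (q = Add(-3, -44) = -47)
S = -78 (S = Add(-70, Mul(-1, 8)) = Add(-70, -8) = -78)
R = Rational(1, 7) (R = Pow(Add(54, -47), -1) = Pow(7, -1) = Rational(1, 7) ≈ 0.14286)
Add(Add(Pow(Add(11, 10), Rational(1, 2)), 21), Mul(S, R)) = Add(Add(Pow(Add(11, 10), Rational(1, 2)), 21), Mul(-78, Rational(1, 7))) = Add(Add(Pow(21, Rational(1, 2)), 21), Rational(-78, 7)) = Add(Add(21, Pow(21, Rational(1, 2))), Rational(-78, 7)) = Add(Rational(69, 7), Pow(21, Rational(1, 2)))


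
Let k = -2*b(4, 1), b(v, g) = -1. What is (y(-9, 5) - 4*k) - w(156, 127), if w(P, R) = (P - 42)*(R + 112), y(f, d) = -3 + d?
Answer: -27252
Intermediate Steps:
w(P, R) = (-42 + P)*(112 + R)
k = 2 (k = -2*(-1) = 2)
(y(-9, 5) - 4*k) - w(156, 127) = ((-3 + 5) - 4*2) - (-4704 - 42*127 + 112*156 + 156*127) = (2 - 8) - (-4704 - 5334 + 17472 + 19812) = -6 - 1*27246 = -6 - 27246 = -27252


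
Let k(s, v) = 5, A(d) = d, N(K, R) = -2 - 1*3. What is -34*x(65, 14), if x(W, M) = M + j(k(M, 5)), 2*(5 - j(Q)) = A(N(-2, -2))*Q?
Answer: -1071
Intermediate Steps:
N(K, R) = -5 (N(K, R) = -2 - 3 = -5)
j(Q) = 5 + 5*Q/2 (j(Q) = 5 - (-5)*Q/2 = 5 + 5*Q/2)
x(W, M) = 35/2 + M (x(W, M) = M + (5 + (5/2)*5) = M + (5 + 25/2) = M + 35/2 = 35/2 + M)
-34*x(65, 14) = -34*(35/2 + 14) = -34*63/2 = -1071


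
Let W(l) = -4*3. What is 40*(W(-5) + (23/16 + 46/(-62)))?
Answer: -28035/62 ≈ -452.18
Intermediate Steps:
W(l) = -12
40*(W(-5) + (23/16 + 46/(-62))) = 40*(-12 + (23/16 + 46/(-62))) = 40*(-12 + (23*(1/16) + 46*(-1/62))) = 40*(-12 + (23/16 - 23/31)) = 40*(-12 + 345/496) = 40*(-5607/496) = -28035/62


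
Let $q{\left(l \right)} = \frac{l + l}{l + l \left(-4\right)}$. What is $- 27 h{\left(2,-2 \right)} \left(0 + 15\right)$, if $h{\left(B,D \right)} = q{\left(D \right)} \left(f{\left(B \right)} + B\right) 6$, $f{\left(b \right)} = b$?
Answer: $6480$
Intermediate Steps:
$q{\left(l \right)} = - \frac{2}{3}$ ($q{\left(l \right)} = \frac{2 l}{l - 4 l} = \frac{2 l}{\left(-3\right) l} = 2 l \left(- \frac{1}{3 l}\right) = - \frac{2}{3}$)
$h{\left(B,D \right)} = - 8 B$ ($h{\left(B,D \right)} = - \frac{2 \left(B + B\right) 6}{3} = - \frac{2 \cdot 2 B 6}{3} = - \frac{2 \cdot 12 B}{3} = - 8 B$)
$- 27 h{\left(2,-2 \right)} \left(0 + 15\right) = - 27 \left(-8\right) 2 \left(0 + 15\right) = - 27 \left(\left(-16\right) 15\right) = \left(-27\right) \left(-240\right) = 6480$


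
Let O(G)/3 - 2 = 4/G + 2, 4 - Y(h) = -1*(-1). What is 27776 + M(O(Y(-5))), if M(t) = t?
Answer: 27792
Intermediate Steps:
Y(h) = 3 (Y(h) = 4 - (-1)*(-1) = 4 - 1*1 = 4 - 1 = 3)
O(G) = 12 + 12/G (O(G) = 6 + 3*(4/G + 2) = 6 + 3*(2 + 4/G) = 6 + (6 + 12/G) = 12 + 12/G)
27776 + M(O(Y(-5))) = 27776 + (12 + 12/3) = 27776 + (12 + 12*(⅓)) = 27776 + (12 + 4) = 27776 + 16 = 27792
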